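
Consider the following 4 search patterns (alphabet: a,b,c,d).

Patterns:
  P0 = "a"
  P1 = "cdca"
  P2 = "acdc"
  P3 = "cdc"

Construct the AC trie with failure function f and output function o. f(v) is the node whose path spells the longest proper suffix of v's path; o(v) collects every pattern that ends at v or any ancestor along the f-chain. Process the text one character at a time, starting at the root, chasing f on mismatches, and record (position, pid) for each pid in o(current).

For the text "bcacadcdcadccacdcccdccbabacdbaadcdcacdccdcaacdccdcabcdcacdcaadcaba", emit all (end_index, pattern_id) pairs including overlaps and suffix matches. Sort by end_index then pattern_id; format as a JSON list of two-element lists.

Build:
Trie nodes:
  0='ε' goto a→1 c→2
  1='a' goto c→6  [P0 ends]
  2='c' goto d→3
  3='cd' goto c→4
  4='cdc' goto a→5  [P3 ends]
  5='cdca' goto ·  [P1 ends]
  6='ac' goto d→7
  7='acd' goto c→8
  8='acdc' goto ·  [P2 ends]

BFS fail/out derivation:
  fail(1) 'a': from fail(0)=0 chase 'a': 0 ⇒ 0;  out={0}∪out(0)={0}
  fail(2) 'c': from fail(0)=0 chase 'c': 0 ⇒ 0;  out=∅∪out(0)=∅
  fail(3) 'cd': from fail(2)=0 chase 'd': 0 ⇒ 0;  out=∅∪out(0)=∅
  fail(6) 'ac': from fail(1)=0 chase 'c': 0 ⇒ 2;  out=∅∪out(2)=∅
  fail(4) 'cdc': from fail(3)=0 chase 'c': 0 ⇒ 2;  out={3}∪out(2)={3}
  fail(7) 'acd': from fail(6)=2 chase 'd': 2 ⇒ 3;  out=∅∪out(3)=∅
  fail(5) 'cdca': from fail(4)=2 chase 'a': 2→0 ⇒ 1;  out={1}∪out(1)={0,1}
  fail(8) 'acdc': from fail(7)=3 chase 'c': 3 ⇒ 4;  out={2}∪out(4)={2,3}

Scan:
i=0 'b': node 0→0
i=1 'c': node 0→2
i=2 'a': node 2→1 (via fail)  emit P0@[2:2]
i=3 'c': node 1→6
i=4 'a': node 6→1 (via fail)  emit P0@[4:4]
i=5 'd': node 1→0 (via fail)
i=6 'c': node 0→2
i=7 'd': node 2→3
i=8 'c': node 3→4  emit P3@[6:8]
i=9 'a': node 4→5  emit P0@[9:9],P1@[6:9]
i=10 'd': node 5→0 (via fail)
i=11 'c': node 0→2
i=12 'c': node 2→2 (via fail)
i=13 'a': node 2→1 (via fail)  emit P0@[13:13]
i=14 'c': node 1→6
i=15 'd': node 6→7
i=16 'c': node 7→8  emit P2@[13:16],P3@[14:16]
i=17 'c': node 8→2 (via fail)
i=18 'c': node 2→2 (via fail)
i=19 'd': node 2→3
i=20 'c': node 3→4  emit P3@[18:20]
i=21 'c': node 4→2 (via fail)
i=22 'b': node 2→0 (via fail)
i=23 'a': node 0→1  emit P0@[23:23]
i=24 'b': node 1→0 (via fail)
i=25 'a': node 0→1  emit P0@[25:25]
i=26 'c': node 1→6
i=27 'd': node 6→7
i=28 'b': node 7→0 (via fail)
i=29 'a': node 0→1  emit P0@[29:29]
i=30 'a': node 1→1 (via fail)  emit P0@[30:30]
i=31 'd': node 1→0 (via fail)
i=32 'c': node 0→2
i=33 'd': node 2→3
i=34 'c': node 3→4  emit P3@[32:34]
i=35 'a': node 4→5  emit P0@[35:35],P1@[32:35]
i=36 'c': node 5→6 (via fail)
i=37 'd': node 6→7
i=38 'c': node 7→8  emit P2@[35:38],P3@[36:38]
i=39 'c': node 8→2 (via fail)
i=40 'd': node 2→3
i=41 'c': node 3→4  emit P3@[39:41]
i=42 'a': node 4→5  emit P0@[42:42],P1@[39:42]
i=43 'a': node 5→1 (via fail)  emit P0@[43:43]
i=44 'c': node 1→6
i=45 'd': node 6→7
i=46 'c': node 7→8  emit P2@[43:46],P3@[44:46]
i=47 'c': node 8→2 (via fail)
i=48 'd': node 2→3
i=49 'c': node 3→4  emit P3@[47:49]
i=50 'a': node 4→5  emit P0@[50:50],P1@[47:50]
i=51 'b': node 5→0 (via fail)
i=52 'c': node 0→2
i=53 'd': node 2→3
i=54 'c': node 3→4  emit P3@[52:54]
i=55 'a': node 4→5  emit P0@[55:55],P1@[52:55]
i=56 'c': node 5→6 (via fail)
i=57 'd': node 6→7
i=58 'c': node 7→8  emit P2@[55:58],P3@[56:58]
i=59 'a': node 8→5 (via fail)  emit P0@[59:59],P1@[56:59]
i=60 'a': node 5→1 (via fail)  emit P0@[60:60]
i=61 'd': node 1→0 (via fail)
i=62 'c': node 0→2
i=63 'a': node 2→1 (via fail)  emit P0@[63:63]
i=64 'b': node 1→0 (via fail)
i=65 'a': node 0→1  emit P0@[65:65]

All matches (sorted): [[2,0],[4,0],[8,3],[9,0],[9,1],[13,0],[16,2],[16,3],[20,3],[23,0],[25,0],[29,0],[30,0],[34,3],[35,0],[35,1],[38,2],[38,3],[41,3],[42,0],[42,1],[43,0],[46,2],[46,3],[49,3],[50,0],[50,1],[54,3],[55,0],[55,1],[58,2],[58,3],[59,0],[59,1],[60,0],[63,0],[65,0]]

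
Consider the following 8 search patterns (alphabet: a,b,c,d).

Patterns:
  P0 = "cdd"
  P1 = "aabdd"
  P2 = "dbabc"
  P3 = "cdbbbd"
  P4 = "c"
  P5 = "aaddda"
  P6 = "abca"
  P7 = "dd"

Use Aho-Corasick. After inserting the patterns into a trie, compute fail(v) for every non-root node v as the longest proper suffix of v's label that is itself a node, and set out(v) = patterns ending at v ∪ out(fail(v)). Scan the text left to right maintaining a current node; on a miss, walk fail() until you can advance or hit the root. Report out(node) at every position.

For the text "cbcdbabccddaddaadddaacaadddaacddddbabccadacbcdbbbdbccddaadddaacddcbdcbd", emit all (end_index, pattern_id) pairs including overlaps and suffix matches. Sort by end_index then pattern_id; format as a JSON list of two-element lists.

Build:
Trie (insert patterns):
  0='ε' goto a→4 c→1 d→9
  1='c' goto d→2  ←P4
  2='cd' goto b→14 d→3
  3='cdd' goto ·  ←P0
  4='a' goto a→5 b→22
  5='aa' goto b→6 d→18
  6='aab' goto d→7
  7='aabd' goto d→8
  8='aabdd' goto ·  ←P1
  9='d' goto b→10 d→25
  10='db' goto a→11
  11='dba' goto b→12
  12='dbab' goto c→13
  13='dbabc' goto ·  ←P2
  14='cdb' goto b→15
  15='cdbb' goto b→16
  16='cdbbb' goto d→17
  17='cdbbbd' goto ·  ←P3
  18='aad' goto d→19
  19='aadd' goto d→20
  20='aaddd' goto a→21
  21='aaddda' goto ·  ←P5
  22='ab' goto c→23
  23='abc' goto a→24
  24='abca' goto ·  ←P6
  25='dd' goto ·  ←P7

Failure links (BFS by depth):
  n1('c'): parent n0 fail=0; on 'c' 0 → fail=0;  out {4}∪∅={4}
  n4('a'): parent n0 fail=0; on 'a' 0 → fail=0;  out ∅∪∅=∅
  n9('d'): parent n0 fail=0; on 'd' 0 → fail=0;  out ∅∪∅=∅
  n2('cd'): parent n1 fail=0; on 'd' 0 → fail=9;  out ∅∪∅=∅
  n5('aa'): parent n4 fail=0; on 'a' 0 → fail=4;  out ∅∪∅=∅
  n10('db'): parent n9 fail=0; on 'b' 0 → fail=0;  out ∅∪∅=∅
  n22('ab'): parent n4 fail=0; on 'b' 0 → fail=0;  out ∅∪∅=∅
  n25('dd'): parent n9 fail=0; on 'd' 0 → fail=9;  out {7}∪∅={7}
  n3('cdd'): parent n2 fail=9; on 'd' 9 → fail=25;  out {0}∪{7}={0,7}
  n6('aab'): parent n5 fail=4; on 'b' 4 → fail=22;  out ∅∪∅=∅
  n11('dba'): parent n10 fail=0; on 'a' 0 → fail=4;  out ∅∪∅=∅
  n14('cdb'): parent n2 fail=9; on 'b' 9 → fail=10;  out ∅∪∅=∅
  n18('aad'): parent n5 fail=4; on 'd' 4→0 → fail=9;  out ∅∪∅=∅
  n23('abc'): parent n22 fail=0; on 'c' 0 → fail=1;  out ∅∪{4}={4}
  n7('aabd'): parent n6 fail=22; on 'd' 22→0 → fail=9;  out ∅∪∅=∅
  n12('dbab'): parent n11 fail=4; on 'b' 4 → fail=22;  out ∅∪∅=∅
  n15('cdbb'): parent n14 fail=10; on 'b' 10→0 → fail=0;  out ∅∪∅=∅
  n19('aadd'): parent n18 fail=9; on 'd' 9 → fail=25;  out ∅∪{7}={7}
  n24('abca'): parent n23 fail=1; on 'a' 1→0 → fail=4;  out {6}∪∅={6}
  n8('aabdd'): parent n7 fail=9; on 'd' 9 → fail=25;  out {1}∪{7}={1,7}
  n13('dbabc'): parent n12 fail=22; on 'c' 22 → fail=23;  out {2}∪{4}={2,4}
  n16('cdbbb'): parent n15 fail=0; on 'b' 0 → fail=0;  out ∅∪∅=∅
  n20('aaddd'): parent n19 fail=25; on 'd' 25→9 → fail=25;  out ∅∪{7}={7}
  n17('cdbbbd'): parent n16 fail=0; on 'd' 0 → fail=9;  out {3}∪∅={3}
  n21('aaddda'): parent n20 fail=25; on 'a' 25→9→0 → fail=4;  out {5}∪∅={5}

Run:
pos 0 'c': at 1  emit P4@[0:0]
pos 1 'b': at 0 (via fail)
pos 2 'c': at 1  emit P4@[2:2]
pos 3 'd': at 2
pos 4 'b': at 14
pos 5 'a': at 11 (via fail)
pos 6 'b': at 12
pos 7 'c': at 13  emit P2@[3:7],P4@[7:7]
pos 8 'c': at 1 (via fail)  emit P4@[8:8]
pos 9 'd': at 2
pos 10 'd': at 3  emit P0@[8:10],P7@[9:10]
pos 11 'a': at 4 (via fail)
pos 12 'd': at 9 (via fail)
pos 13 'd': at 25  emit P7@[12:13]
pos 14 'a': at 4 (via fail)
pos 15 'a': at 5
pos 16 'd': at 18
pos 17 'd': at 19  emit P7@[16:17]
pos 18 'd': at 20  emit P7@[17:18]
pos 19 'a': at 21  emit P5@[14:19]
pos 20 'a': at 5 (via fail)
pos 21 'c': at 1 (via fail)  emit P4@[21:21]
pos 22 'a': at 4 (via fail)
pos 23 'a': at 5
pos 24 'd': at 18
pos 25 'd': at 19  emit P7@[24:25]
pos 26 'd': at 20  emit P7@[25:26]
pos 27 'a': at 21  emit P5@[22:27]
pos 28 'a': at 5 (via fail)
pos 29 'c': at 1 (via fail)  emit P4@[29:29]
pos 30 'd': at 2
pos 31 'd': at 3  emit P0@[29:31],P7@[30:31]
pos 32 'd': at 25 (via fail)  emit P7@[31:32]
pos 33 'd': at 25 (via fail)  emit P7@[32:33]
pos 34 'b': at 10 (via fail)
pos 35 'a': at 11
pos 36 'b': at 12
pos 37 'c': at 13  emit P2@[33:37],P4@[37:37]
pos 38 'c': at 1 (via fail)  emit P4@[38:38]
pos 39 'a': at 4 (via fail)
pos 40 'd': at 9 (via fail)
pos 41 'a': at 4 (via fail)
pos 42 'c': at 1 (via fail)  emit P4@[42:42]
pos 43 'b': at 0 (via fail)
pos 44 'c': at 1  emit P4@[44:44]
pos 45 'd': at 2
pos 46 'b': at 14
pos 47 'b': at 15
pos 48 'b': at 16
pos 49 'd': at 17  emit P3@[44:49]
pos 50 'b': at 10 (via fail)
pos 51 'c': at 1 (via fail)  emit P4@[51:51]
pos 52 'c': at 1 (via fail)  emit P4@[52:52]
pos 53 'd': at 2
pos 54 'd': at 3  emit P0@[52:54],P7@[53:54]
pos 55 'a': at 4 (via fail)
pos 56 'a': at 5
pos 57 'd': at 18
pos 58 'd': at 19  emit P7@[57:58]
pos 59 'd': at 20  emit P7@[58:59]
pos 60 'a': at 21  emit P5@[55:60]
pos 61 'a': at 5 (via fail)
pos 62 'c': at 1 (via fail)  emit P4@[62:62]
pos 63 'd': at 2
pos 64 'd': at 3  emit P0@[62:64],P7@[63:64]
pos 65 'c': at 1 (via fail)  emit P4@[65:65]
pos 66 'b': at 0 (via fail)
pos 67 'd': at 9
pos 68 'c': at 1 (via fail)  emit P4@[68:68]
pos 69 'b': at 0 (via fail)
pos 70 'd': at 9

Matches: [[0,4],[2,4],[7,2],[7,4],[8,4],[10,0],[10,7],[13,7],[17,7],[18,7],[19,5],[21,4],[25,7],[26,7],[27,5],[29,4],[31,0],[31,7],[32,7],[33,7],[37,2],[37,4],[38,4],[42,4],[44,4],[49,3],[51,4],[52,4],[54,0],[54,7],[58,7],[59,7],[60,5],[62,4],[64,0],[64,7],[65,4],[68,4]]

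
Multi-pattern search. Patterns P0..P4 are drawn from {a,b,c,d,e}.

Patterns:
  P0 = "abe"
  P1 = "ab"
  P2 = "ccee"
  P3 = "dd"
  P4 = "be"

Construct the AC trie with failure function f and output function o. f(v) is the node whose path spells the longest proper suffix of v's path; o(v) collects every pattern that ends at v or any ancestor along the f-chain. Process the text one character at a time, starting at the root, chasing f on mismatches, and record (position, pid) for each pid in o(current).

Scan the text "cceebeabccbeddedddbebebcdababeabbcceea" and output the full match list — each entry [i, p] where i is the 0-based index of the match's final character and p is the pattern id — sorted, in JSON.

Construct AC machine:
Trie nodes:
  n0 'ε': a→1 b→10 c→4 d→8
  n1 'a': b→2
  n2 'ab': e→3  [P1 ends]
  n3 'abe': ·  [P0 ends]
  n4 'c': c→5
  n5 'cc': e→6
  n6 'cce': e→7
  n7 'ccee': ·  [P2 ends]
  n8 'd': d→9
  n9 'dd': ·  [P3 ends]
  n10 'b': e→11
  n11 'be': ·  [P4 ends]

Failure links (BFS by depth):
  fail(1) 'a': from fail(0)=0 chase 'a': 0 ⇒ 0;  out=∅∪out(0)=∅
  fail(4) 'c': from fail(0)=0 chase 'c': 0 ⇒ 0;  out=∅∪out(0)=∅
  fail(8) 'd': from fail(0)=0 chase 'd': 0 ⇒ 0;  out=∅∪out(0)=∅
  fail(10) 'b': from fail(0)=0 chase 'b': 0 ⇒ 0;  out=∅∪out(0)=∅
  fail(2) 'ab': from fail(1)=0 chase 'b': 0 ⇒ 10;  out={1}∪out(10)={1}
  fail(5) 'cc': from fail(4)=0 chase 'c': 0 ⇒ 4;  out=∅∪out(4)=∅
  fail(9) 'dd': from fail(8)=0 chase 'd': 0 ⇒ 8;  out={3}∪out(8)={3}
  fail(11) 'be': from fail(10)=0 chase 'e': 0 ⇒ 0;  out={4}∪out(0)={4}
  fail(3) 'abe': from fail(2)=10 chase 'e': 10 ⇒ 11;  out={0}∪out(11)={0,4}
  fail(6) 'cce': from fail(5)=4 chase 'e': 4→0 ⇒ 0;  out=∅∪out(0)=∅
  fail(7) 'ccee': from fail(6)=0 chase 'e': 0 ⇒ 0;  out={2}∪out(0)={2}

Run:
[0] read 'c'  n0⇒n4
[1] read 'c'  n4⇒n5
[2] read 'e'  n5⇒n6
[3] read 'e'  n6⇒n7  emit P2@[0:3]
[4] read 'b'  n7⇒n10 (via fail)
[5] read 'e'  n10⇒n11  emit P4@[4:5]
[6] read 'a'  n11⇒n1 (via fail)
[7] read 'b'  n1⇒n2  emit P1@[6:7]
[8] read 'c'  n2⇒n4 (via fail)
[9] read 'c'  n4⇒n5
[10] read 'b'  n5⇒n10 (via fail)
[11] read 'e'  n10⇒n11  emit P4@[10:11]
[12] read 'd'  n11⇒n8 (via fail)
[13] read 'd'  n8⇒n9  emit P3@[12:13]
[14] read 'e'  n9⇒n0 (via fail)
[15] read 'd'  n0⇒n8
[16] read 'd'  n8⇒n9  emit P3@[15:16]
[17] read 'd'  n9⇒n9 (via fail)  emit P3@[16:17]
[18] read 'b'  n9⇒n10 (via fail)
[19] read 'e'  n10⇒n11  emit P4@[18:19]
[20] read 'b'  n11⇒n10 (via fail)
[21] read 'e'  n10⇒n11  emit P4@[20:21]
[22] read 'b'  n11⇒n10 (via fail)
[23] read 'c'  n10⇒n4 (via fail)
[24] read 'd'  n4⇒n8 (via fail)
[25] read 'a'  n8⇒n1 (via fail)
[26] read 'b'  n1⇒n2  emit P1@[25:26]
[27] read 'a'  n2⇒n1 (via fail)
[28] read 'b'  n1⇒n2  emit P1@[27:28]
[29] read 'e'  n2⇒n3  emit P0@[27:29],P4@[28:29]
[30] read 'a'  n3⇒n1 (via fail)
[31] read 'b'  n1⇒n2  emit P1@[30:31]
[32] read 'b'  n2⇒n10 (via fail)
[33] read 'c'  n10⇒n4 (via fail)
[34] read 'c'  n4⇒n5
[35] read 'e'  n5⇒n6
[36] read 'e'  n6⇒n7  emit P2@[33:36]
[37] read 'a'  n7⇒n1 (via fail)

All matches (sorted): [[3,2],[5,4],[7,1],[11,4],[13,3],[16,3],[17,3],[19,4],[21,4],[26,1],[28,1],[29,0],[29,4],[31,1],[36,2]]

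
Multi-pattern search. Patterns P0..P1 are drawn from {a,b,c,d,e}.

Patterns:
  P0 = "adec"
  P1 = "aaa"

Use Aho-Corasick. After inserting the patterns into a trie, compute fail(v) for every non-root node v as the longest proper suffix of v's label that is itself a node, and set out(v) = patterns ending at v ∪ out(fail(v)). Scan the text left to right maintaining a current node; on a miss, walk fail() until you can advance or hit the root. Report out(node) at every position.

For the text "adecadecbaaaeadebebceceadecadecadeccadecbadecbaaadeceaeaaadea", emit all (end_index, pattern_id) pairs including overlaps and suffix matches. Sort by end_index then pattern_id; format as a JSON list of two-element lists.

Build automaton:
Trie (insert patterns):
  n0 'ε': a→1
  n1 'a': a→5 d→2
  n2 'ad': e→3
  n3 'ade': c→4
  n4 'adec': ·  [P0 ends]
  n5 'aa': a→6
  n6 'aaa': ·  [P1 ends]

BFS fail/out derivation:
  n1('a'): parent n0 fail=0; on 'a' 0 → fail=0;  out ∅∪∅=∅
  n2('ad'): parent n1 fail=0; on 'd' 0 → fail=0;  out ∅∪∅=∅
  n5('aa'): parent n1 fail=0; on 'a' 0 → fail=1;  out ∅∪∅=∅
  n3('ade'): parent n2 fail=0; on 'e' 0 → fail=0;  out ∅∪∅=∅
  n6('aaa'): parent n5 fail=1; on 'a' 1 → fail=5;  out {1}∪∅={1}
  n4('adec'): parent n3 fail=0; on 'c' 0 → fail=0;  out {0}∪∅={0}

Scan:
pos 0 'a': at 1
pos 1 'd': at 2
pos 2 'e': at 3
pos 3 'c': at 4  → match P0@[0:3]
pos 4 'a': at 1 (via fail)
pos 5 'd': at 2
pos 6 'e': at 3
pos 7 'c': at 4  → match P0@[4:7]
pos 8 'b': at 0 (via fail)
pos 9 'a': at 1
pos 10 'a': at 5
pos 11 'a': at 6  → match P1@[9:11]
pos 12 'e': at 0 (via fail)
pos 13 'a': at 1
pos 14 'd': at 2
pos 15 'e': at 3
pos 16 'b': at 0 (via fail)
pos 17 'e': at 0
pos 18 'b': at 0
pos 19 'c': at 0
pos 20 'e': at 0
pos 21 'c': at 0
pos 22 'e': at 0
pos 23 'a': at 1
pos 24 'd': at 2
pos 25 'e': at 3
pos 26 'c': at 4  → match P0@[23:26]
pos 27 'a': at 1 (via fail)
pos 28 'd': at 2
pos 29 'e': at 3
pos 30 'c': at 4  → match P0@[27:30]
pos 31 'a': at 1 (via fail)
pos 32 'd': at 2
pos 33 'e': at 3
pos 34 'c': at 4  → match P0@[31:34]
pos 35 'c': at 0 (via fail)
pos 36 'a': at 1
pos 37 'd': at 2
pos 38 'e': at 3
pos 39 'c': at 4  → match P0@[36:39]
pos 40 'b': at 0 (via fail)
pos 41 'a': at 1
pos 42 'd': at 2
pos 43 'e': at 3
pos 44 'c': at 4  → match P0@[41:44]
pos 45 'b': at 0 (via fail)
pos 46 'a': at 1
pos 47 'a': at 5
pos 48 'a': at 6  → match P1@[46:48]
pos 49 'd': at 2 (via fail)
pos 50 'e': at 3
pos 51 'c': at 4  → match P0@[48:51]
pos 52 'e': at 0 (via fail)
pos 53 'a': at 1
pos 54 'e': at 0 (via fail)
pos 55 'a': at 1
pos 56 'a': at 5
pos 57 'a': at 6  → match P1@[55:57]
pos 58 'd': at 2 (via fail)
pos 59 'e': at 3
pos 60 'a': at 1 (via fail)

Matches: [[3,0],[7,0],[11,1],[26,0],[30,0],[34,0],[39,0],[44,0],[48,1],[51,0],[57,1]]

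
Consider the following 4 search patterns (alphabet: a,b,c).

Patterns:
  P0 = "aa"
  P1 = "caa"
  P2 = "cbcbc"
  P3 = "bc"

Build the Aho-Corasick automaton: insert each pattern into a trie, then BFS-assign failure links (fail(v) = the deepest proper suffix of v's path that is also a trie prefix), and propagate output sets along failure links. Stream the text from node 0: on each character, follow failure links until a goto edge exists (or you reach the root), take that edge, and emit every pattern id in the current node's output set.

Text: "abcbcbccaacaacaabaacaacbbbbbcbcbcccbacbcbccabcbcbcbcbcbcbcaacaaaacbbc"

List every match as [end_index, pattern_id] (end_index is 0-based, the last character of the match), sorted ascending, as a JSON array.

Build:
Trie (insert patterns):
  0='ε' goto a→1 b→10 c→3
  1='a' goto a→2
  2='aa' goto ·  [P0 ends]
  3='c' goto a→4 b→6
  4='ca' goto a→5
  5='caa' goto ·  [P1 ends]
  6='cb' goto c→7
  7='cbc' goto b→8
  8='cbcb' goto c→9
  9='cbcbc' goto ·  [P2 ends]
  10='b' goto c→11
  11='bc' goto ·  [P3 ends]

BFS fail/out derivation:
  fail(1) 'a': from fail(0)=0 chase 'a': 0 ⇒ 0;  out=∅∪out(0)=∅
  fail(3) 'c': from fail(0)=0 chase 'c': 0 ⇒ 0;  out=∅∪out(0)=∅
  fail(10) 'b': from fail(0)=0 chase 'b': 0 ⇒ 0;  out=∅∪out(0)=∅
  fail(2) 'aa': from fail(1)=0 chase 'a': 0 ⇒ 1;  out={0}∪out(1)={0}
  fail(4) 'ca': from fail(3)=0 chase 'a': 0 ⇒ 1;  out=∅∪out(1)=∅
  fail(6) 'cb': from fail(3)=0 chase 'b': 0 ⇒ 10;  out=∅∪out(10)=∅
  fail(11) 'bc': from fail(10)=0 chase 'c': 0 ⇒ 3;  out={3}∪out(3)={3}
  fail(5) 'caa': from fail(4)=1 chase 'a': 1 ⇒ 2;  out={1}∪out(2)={0,1}
  fail(7) 'cbc': from fail(6)=10 chase 'c': 10 ⇒ 11;  out=∅∪out(11)={3}
  fail(8) 'cbcb': from fail(7)=11 chase 'b': 11→3 ⇒ 6;  out=∅∪out(6)=∅
  fail(9) 'cbcbc': from fail(8)=6 chase 'c': 6 ⇒ 7;  out={2}∪out(7)={2,3}

Scan:
[0] read 'a'  n0⇒n1
[1] read 'b'  n1⇒n10 ·f
[2] read 'c'  n10⇒n11  emit P3@[1:2]
[3] read 'b'  n11⇒n6 ·f
[4] read 'c'  n6⇒n7  emit P3@[3:4]
[5] read 'b'  n7⇒n8
[6] read 'c'  n8⇒n9  emit P2@[2:6],P3@[5:6]
[7] read 'c'  n9⇒n3 ·f
[8] read 'a'  n3⇒n4
[9] read 'a'  n4⇒n5  emit P0@[8:9],P1@[7:9]
[10] read 'c'  n5⇒n3 ·f
[11] read 'a'  n3⇒n4
[12] read 'a'  n4⇒n5  emit P0@[11:12],P1@[10:12]
[13] read 'c'  n5⇒n3 ·f
[14] read 'a'  n3⇒n4
[15] read 'a'  n4⇒n5  emit P0@[14:15],P1@[13:15]
[16] read 'b'  n5⇒n10 ·f
[17] read 'a'  n10⇒n1 ·f
[18] read 'a'  n1⇒n2  emit P0@[17:18]
[19] read 'c'  n2⇒n3 ·f
[20] read 'a'  n3⇒n4
[21] read 'a'  n4⇒n5  emit P0@[20:21],P1@[19:21]
[22] read 'c'  n5⇒n3 ·f
[23] read 'b'  n3⇒n6
[24] read 'b'  n6⇒n10 ·f
[25] read 'b'  n10⇒n10 ·f
[26] read 'b'  n10⇒n10 ·f
[27] read 'b'  n10⇒n10 ·f
[28] read 'c'  n10⇒n11  emit P3@[27:28]
[29] read 'b'  n11⇒n6 ·f
[30] read 'c'  n6⇒n7  emit P3@[29:30]
[31] read 'b'  n7⇒n8
[32] read 'c'  n8⇒n9  emit P2@[28:32],P3@[31:32]
[33] read 'c'  n9⇒n3 ·f
[34] read 'c'  n3⇒n3 ·f
[35] read 'b'  n3⇒n6
[36] read 'a'  n6⇒n1 ·f
[37] read 'c'  n1⇒n3 ·f
[38] read 'b'  n3⇒n6
[39] read 'c'  n6⇒n7  emit P3@[38:39]
[40] read 'b'  n7⇒n8
[41] read 'c'  n8⇒n9  emit P2@[37:41],P3@[40:41]
[42] read 'c'  n9⇒n3 ·f
[43] read 'a'  n3⇒n4
[44] read 'b'  n4⇒n10 ·f
[45] read 'c'  n10⇒n11  emit P3@[44:45]
[46] read 'b'  n11⇒n6 ·f
[47] read 'c'  n6⇒n7  emit P3@[46:47]
[48] read 'b'  n7⇒n8
[49] read 'c'  n8⇒n9  emit P2@[45:49],P3@[48:49]
[50] read 'b'  n9⇒n8 ·f
[51] read 'c'  n8⇒n9  emit P2@[47:51],P3@[50:51]
[52] read 'b'  n9⇒n8 ·f
[53] read 'c'  n8⇒n9  emit P2@[49:53],P3@[52:53]
[54] read 'b'  n9⇒n8 ·f
[55] read 'c'  n8⇒n9  emit P2@[51:55],P3@[54:55]
[56] read 'b'  n9⇒n8 ·f
[57] read 'c'  n8⇒n9  emit P2@[53:57],P3@[56:57]
[58] read 'a'  n9⇒n4 ·f
[59] read 'a'  n4⇒n5  emit P0@[58:59],P1@[57:59]
[60] read 'c'  n5⇒n3 ·f
[61] read 'a'  n3⇒n4
[62] read 'a'  n4⇒n5  emit P0@[61:62],P1@[60:62]
[63] read 'a'  n5⇒n2 ·f  emit P0@[62:63]
[64] read 'a'  n2⇒n2 ·f  emit P0@[63:64]
[65] read 'c'  n2⇒n3 ·f
[66] read 'b'  n3⇒n6
[67] read 'b'  n6⇒n10 ·f
[68] read 'c'  n10⇒n11  emit P3@[67:68]

Matches: [[2,3],[4,3],[6,2],[6,3],[9,0],[9,1],[12,0],[12,1],[15,0],[15,1],[18,0],[21,0],[21,1],[28,3],[30,3],[32,2],[32,3],[39,3],[41,2],[41,3],[45,3],[47,3],[49,2],[49,3],[51,2],[51,3],[53,2],[53,3],[55,2],[55,3],[57,2],[57,3],[59,0],[59,1],[62,0],[62,1],[63,0],[64,0],[68,3]]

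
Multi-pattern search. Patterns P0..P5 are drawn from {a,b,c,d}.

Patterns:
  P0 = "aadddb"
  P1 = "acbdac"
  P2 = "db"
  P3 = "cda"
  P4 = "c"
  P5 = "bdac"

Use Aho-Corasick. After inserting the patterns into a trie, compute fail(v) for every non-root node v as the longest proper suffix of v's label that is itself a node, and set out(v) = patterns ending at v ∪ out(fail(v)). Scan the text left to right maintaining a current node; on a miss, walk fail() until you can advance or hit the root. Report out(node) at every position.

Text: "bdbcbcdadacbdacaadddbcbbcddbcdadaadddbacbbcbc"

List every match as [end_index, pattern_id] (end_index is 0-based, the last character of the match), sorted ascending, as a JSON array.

Build automaton:
Trie (insert patterns):
  0='ε' goto a→1 b→17 c→14 d→12
  1='a' goto a→2 c→7
  2='aa' goto d→3
  3='aad' goto d→4
  4='aadd' goto d→5
  5='aaddd' goto b→6
  6='aadddb' goto ·  [P0 ends]
  7='ac' goto b→8
  8='acb' goto d→9
  9='acbd' goto a→10
  10='acbda' goto c→11
  11='acbdac' goto ·  [P1 ends]
  12='d' goto b→13
  13='db' goto ·  [P2 ends]
  14='c' goto d→15  [P4 ends]
  15='cd' goto a→16
  16='cda' goto ·  [P3 ends]
  17='b' goto d→18
  18='bd' goto a→19
  19='bda' goto c→20
  20='bdac' goto ·  [P5 ends]

BFS fail/out derivation:
  n1('a'): parent n0 fail=0; on 'a' 0 → fail=0;  out ∅∪∅=∅
  n12('d'): parent n0 fail=0; on 'd' 0 → fail=0;  out ∅∪∅=∅
  n14('c'): parent n0 fail=0; on 'c' 0 → fail=0;  out {4}∪∅={4}
  n17('b'): parent n0 fail=0; on 'b' 0 → fail=0;  out ∅∪∅=∅
  n2('aa'): parent n1 fail=0; on 'a' 0 → fail=1;  out ∅∪∅=∅
  n7('ac'): parent n1 fail=0; on 'c' 0 → fail=14;  out ∅∪{4}={4}
  n13('db'): parent n12 fail=0; on 'b' 0 → fail=17;  out {2}∪∅={2}
  n15('cd'): parent n14 fail=0; on 'd' 0 → fail=12;  out ∅∪∅=∅
  n18('bd'): parent n17 fail=0; on 'd' 0 → fail=12;  out ∅∪∅=∅
  n3('aad'): parent n2 fail=1; on 'd' 1→0 → fail=12;  out ∅∪∅=∅
  n8('acb'): parent n7 fail=14; on 'b' 14→0 → fail=17;  out ∅∪∅=∅
  n16('cda'): parent n15 fail=12; on 'a' 12→0 → fail=1;  out {3}∪∅={3}
  n19('bda'): parent n18 fail=12; on 'a' 12→0 → fail=1;  out ∅∪∅=∅
  n4('aadd'): parent n3 fail=12; on 'd' 12→0 → fail=12;  out ∅∪∅=∅
  n9('acbd'): parent n8 fail=17; on 'd' 17 → fail=18;  out ∅∪∅=∅
  n20('bdac'): parent n19 fail=1; on 'c' 1 → fail=7;  out {5}∪{4}={4,5}
  n5('aaddd'): parent n4 fail=12; on 'd' 12→0 → fail=12;  out ∅∪∅=∅
  n10('acbda'): parent n9 fail=18; on 'a' 18 → fail=19;  out ∅∪∅=∅
  n6('aadddb'): parent n5 fail=12; on 'b' 12 → fail=13;  out {0}∪{2}={0,2}
  n11('acbdac'): parent n10 fail=19; on 'c' 19 → fail=20;  out {1}∪{4,5}={1,4,5}

Scan:
i=0 'b': node 0→17
i=1 'd': node 17→18
i=2 'b': node 18→13 (fail-walked)  → match P2@[1:2]
i=3 'c': node 13→14 (fail-walked)  → match P4@[3:3]
i=4 'b': node 14→17 (fail-walked)
i=5 'c': node 17→14 (fail-walked)  → match P4@[5:5]
i=6 'd': node 14→15
i=7 'a': node 15→16  → match P3@[5:7]
i=8 'd': node 16→12 (fail-walked)
i=9 'a': node 12→1 (fail-walked)
i=10 'c': node 1→7  → match P4@[10:10]
i=11 'b': node 7→8
i=12 'd': node 8→9
i=13 'a': node 9→10
i=14 'c': node 10→11  → match P1@[9:14],P4@[14:14],P5@[11:14]
i=15 'a': node 11→1 (fail-walked)
i=16 'a': node 1→2
i=17 'd': node 2→3
i=18 'd': node 3→4
i=19 'd': node 4→5
i=20 'b': node 5→6  → match P0@[15:20],P2@[19:20]
i=21 'c': node 6→14 (fail-walked)  → match P4@[21:21]
i=22 'b': node 14→17 (fail-walked)
i=23 'b': node 17→17 (fail-walked)
i=24 'c': node 17→14 (fail-walked)  → match P4@[24:24]
i=25 'd': node 14→15
i=26 'd': node 15→12 (fail-walked)
i=27 'b': node 12→13  → match P2@[26:27]
i=28 'c': node 13→14 (fail-walked)  → match P4@[28:28]
i=29 'd': node 14→15
i=30 'a': node 15→16  → match P3@[28:30]
i=31 'd': node 16→12 (fail-walked)
i=32 'a': node 12→1 (fail-walked)
i=33 'a': node 1→2
i=34 'd': node 2→3
i=35 'd': node 3→4
i=36 'd': node 4→5
i=37 'b': node 5→6  → match P0@[32:37],P2@[36:37]
i=38 'a': node 6→1 (fail-walked)
i=39 'c': node 1→7  → match P4@[39:39]
i=40 'b': node 7→8
i=41 'b': node 8→17 (fail-walked)
i=42 'c': node 17→14 (fail-walked)  → match P4@[42:42]
i=43 'b': node 14→17 (fail-walked)
i=44 'c': node 17→14 (fail-walked)  → match P4@[44:44]

All matches (sorted): [[2,2],[3,4],[5,4],[7,3],[10,4],[14,1],[14,4],[14,5],[20,0],[20,2],[21,4],[24,4],[27,2],[28,4],[30,3],[37,0],[37,2],[39,4],[42,4],[44,4]]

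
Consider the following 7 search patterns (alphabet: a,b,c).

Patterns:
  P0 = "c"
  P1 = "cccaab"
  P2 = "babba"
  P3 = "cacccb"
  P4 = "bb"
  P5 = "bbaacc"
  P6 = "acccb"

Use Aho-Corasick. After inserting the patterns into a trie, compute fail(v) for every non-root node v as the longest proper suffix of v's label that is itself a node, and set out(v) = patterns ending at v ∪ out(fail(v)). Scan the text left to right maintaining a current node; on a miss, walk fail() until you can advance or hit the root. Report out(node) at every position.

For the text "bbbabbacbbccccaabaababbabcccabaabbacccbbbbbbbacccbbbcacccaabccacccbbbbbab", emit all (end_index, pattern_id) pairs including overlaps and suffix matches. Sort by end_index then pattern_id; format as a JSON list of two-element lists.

Build automaton:
Trie nodes:
  n0 'ε': a→22 b→7 c→1
  n1 'c': a→12 c→2  ←P0
  n2 'cc': c→3
  n3 'ccc': a→4
  n4 'ccca': a→5
  n5 'cccaa': b→6
  n6 'cccaab': ·  ←P1
  n7 'b': a→8 b→17
  n8 'ba': b→9
  n9 'bab': b→10
  n10 'babb': a→11
  n11 'babba': ·  ←P2
  n12 'ca': c→13
  n13 'cac': c→14
  n14 'cacc': c→15
  n15 'caccc': b→16
  n16 'cacccb': ·  ←P3
  n17 'bb': a→18  ←P4
  n18 'bba': a→19
  n19 'bbaa': c→20
  n20 'bbaac': c→21
  n21 'bbaacc': ·  ←P5
  n22 'a': c→23
  n23 'ac': c→24
  n24 'acc': c→25
  n25 'accc': b→26
  n26 'acccb': ·  ←P6

BFS fail/out derivation:
  fail(1) 'c': from fail(0)=0 chase 'c': 0 ⇒ 0;  out={0}∪out(0)={0}
  fail(7) 'b': from fail(0)=0 chase 'b': 0 ⇒ 0;  out=∅∪out(0)=∅
  fail(22) 'a': from fail(0)=0 chase 'a': 0 ⇒ 0;  out=∅∪out(0)=∅
  fail(2) 'cc': from fail(1)=0 chase 'c': 0 ⇒ 1;  out=∅∪out(1)={0}
  fail(8) 'ba': from fail(7)=0 chase 'a': 0 ⇒ 22;  out=∅∪out(22)=∅
  fail(12) 'ca': from fail(1)=0 chase 'a': 0 ⇒ 22;  out=∅∪out(22)=∅
  fail(17) 'bb': from fail(7)=0 chase 'b': 0 ⇒ 7;  out={4}∪out(7)={4}
  fail(23) 'ac': from fail(22)=0 chase 'c': 0 ⇒ 1;  out=∅∪out(1)={0}
  fail(3) 'ccc': from fail(2)=1 chase 'c': 1 ⇒ 2;  out=∅∪out(2)={0}
  fail(9) 'bab': from fail(8)=22 chase 'b': 22→0 ⇒ 7;  out=∅∪out(7)=∅
  fail(13) 'cac': from fail(12)=22 chase 'c': 22 ⇒ 23;  out=∅∪out(23)={0}
  fail(18) 'bba': from fail(17)=7 chase 'a': 7 ⇒ 8;  out=∅∪out(8)=∅
  fail(24) 'acc': from fail(23)=1 chase 'c': 1 ⇒ 2;  out=∅∪out(2)={0}
  fail(4) 'ccca': from fail(3)=2 chase 'a': 2→1 ⇒ 12;  out=∅∪out(12)=∅
  fail(10) 'babb': from fail(9)=7 chase 'b': 7 ⇒ 17;  out=∅∪out(17)={4}
  fail(14) 'cacc': from fail(13)=23 chase 'c': 23 ⇒ 24;  out=∅∪out(24)={0}
  fail(19) 'bbaa': from fail(18)=8 chase 'a': 8→22→0 ⇒ 22;  out=∅∪out(22)=∅
  fail(25) 'accc': from fail(24)=2 chase 'c': 2 ⇒ 3;  out=∅∪out(3)={0}
  fail(5) 'cccaa': from fail(4)=12 chase 'a': 12→22→0 ⇒ 22;  out=∅∪out(22)=∅
  fail(11) 'babba': from fail(10)=17 chase 'a': 17 ⇒ 18;  out={2}∪out(18)={2}
  fail(15) 'caccc': from fail(14)=24 chase 'c': 24 ⇒ 25;  out=∅∪out(25)={0}
  fail(20) 'bbaac': from fail(19)=22 chase 'c': 22 ⇒ 23;  out=∅∪out(23)={0}
  fail(26) 'acccb': from fail(25)=3 chase 'b': 3→2→1→0 ⇒ 7;  out={6}∪out(7)={6}
  fail(6) 'cccaab': from fail(5)=22 chase 'b': 22→0 ⇒ 7;  out={1}∪out(7)={1}
  fail(16) 'cacccb': from fail(15)=25 chase 'b': 25 ⇒ 26;  out={3}∪out(26)={3,6}
  fail(21) 'bbaacc': from fail(20)=23 chase 'c': 23 ⇒ 24;  out={5}∪out(24)={0,5}

Run:
i=0 'b': node 0→7
i=1 'b': node 7→17  ** P4@[0:1]
i=2 'b': node 17→17 (fail-walked)  ** P4@[1:2]
i=3 'a': node 17→18
i=4 'b': node 18→9 (fail-walked)
i=5 'b': node 9→10  ** P4@[4:5]
i=6 'a': node 10→11  ** P2@[2:6]
i=7 'c': node 11→23 (fail-walked)  ** P0@[7:7]
i=8 'b': node 23→7 (fail-walked)
i=9 'b': node 7→17  ** P4@[8:9]
i=10 'c': node 17→1 (fail-walked)  ** P0@[10:10]
i=11 'c': node 1→2  ** P0@[11:11]
i=12 'c': node 2→3  ** P0@[12:12]
i=13 'c': node 3→3 (fail-walked)  ** P0@[13:13]
i=14 'a': node 3→4
i=15 'a': node 4→5
i=16 'b': node 5→6  ** P1@[11:16]
i=17 'a': node 6→8 (fail-walked)
i=18 'a': node 8→22 (fail-walked)
i=19 'b': node 22→7 (fail-walked)
i=20 'a': node 7→8
i=21 'b': node 8→9
i=22 'b': node 9→10  ** P4@[21:22]
i=23 'a': node 10→11  ** P2@[19:23]
i=24 'b': node 11→9 (fail-walked)
i=25 'c': node 9→1 (fail-walked)  ** P0@[25:25]
i=26 'c': node 1→2  ** P0@[26:26]
i=27 'c': node 2→3  ** P0@[27:27]
i=28 'a': node 3→4
i=29 'b': node 4→7 (fail-walked)
i=30 'a': node 7→8
i=31 'a': node 8→22 (fail-walked)
i=32 'b': node 22→7 (fail-walked)
i=33 'b': node 7→17  ** P4@[32:33]
i=34 'a': node 17→18
i=35 'c': node 18→23 (fail-walked)  ** P0@[35:35]
i=36 'c': node 23→24  ** P0@[36:36]
i=37 'c': node 24→25  ** P0@[37:37]
i=38 'b': node 25→26  ** P6@[34:38]
i=39 'b': node 26→17 (fail-walked)  ** P4@[38:39]
i=40 'b': node 17→17 (fail-walked)  ** P4@[39:40]
i=41 'b': node 17→17 (fail-walked)  ** P4@[40:41]
i=42 'b': node 17→17 (fail-walked)  ** P4@[41:42]
i=43 'b': node 17→17 (fail-walked)  ** P4@[42:43]
i=44 'b': node 17→17 (fail-walked)  ** P4@[43:44]
i=45 'a': node 17→18
i=46 'c': node 18→23 (fail-walked)  ** P0@[46:46]
i=47 'c': node 23→24  ** P0@[47:47]
i=48 'c': node 24→25  ** P0@[48:48]
i=49 'b': node 25→26  ** P6@[45:49]
i=50 'b': node 26→17 (fail-walked)  ** P4@[49:50]
i=51 'b': node 17→17 (fail-walked)  ** P4@[50:51]
i=52 'c': node 17→1 (fail-walked)  ** P0@[52:52]
i=53 'a': node 1→12
i=54 'c': node 12→13  ** P0@[54:54]
i=55 'c': node 13→14  ** P0@[55:55]
i=56 'c': node 14→15  ** P0@[56:56]
i=57 'a': node 15→4 (fail-walked)
i=58 'a': node 4→5
i=59 'b': node 5→6  ** P1@[54:59]
i=60 'c': node 6→1 (fail-walked)  ** P0@[60:60]
i=61 'c': node 1→2  ** P0@[61:61]
i=62 'a': node 2→12 (fail-walked)
i=63 'c': node 12→13  ** P0@[63:63]
i=64 'c': node 13→14  ** P0@[64:64]
i=65 'c': node 14→15  ** P0@[65:65]
i=66 'b': node 15→16  ** P3@[61:66],P6@[62:66]
i=67 'b': node 16→17 (fail-walked)  ** P4@[66:67]
i=68 'b': node 17→17 (fail-walked)  ** P4@[67:68]
i=69 'b': node 17→17 (fail-walked)  ** P4@[68:69]
i=70 'b': node 17→17 (fail-walked)  ** P4@[69:70]
i=71 'a': node 17→18
i=72 'b': node 18→9 (fail-walked)

All matches (sorted): [[1,4],[2,4],[5,4],[6,2],[7,0],[9,4],[10,0],[11,0],[12,0],[13,0],[16,1],[22,4],[23,2],[25,0],[26,0],[27,0],[33,4],[35,0],[36,0],[37,0],[38,6],[39,4],[40,4],[41,4],[42,4],[43,4],[44,4],[46,0],[47,0],[48,0],[49,6],[50,4],[51,4],[52,0],[54,0],[55,0],[56,0],[59,1],[60,0],[61,0],[63,0],[64,0],[65,0],[66,3],[66,6],[67,4],[68,4],[69,4],[70,4]]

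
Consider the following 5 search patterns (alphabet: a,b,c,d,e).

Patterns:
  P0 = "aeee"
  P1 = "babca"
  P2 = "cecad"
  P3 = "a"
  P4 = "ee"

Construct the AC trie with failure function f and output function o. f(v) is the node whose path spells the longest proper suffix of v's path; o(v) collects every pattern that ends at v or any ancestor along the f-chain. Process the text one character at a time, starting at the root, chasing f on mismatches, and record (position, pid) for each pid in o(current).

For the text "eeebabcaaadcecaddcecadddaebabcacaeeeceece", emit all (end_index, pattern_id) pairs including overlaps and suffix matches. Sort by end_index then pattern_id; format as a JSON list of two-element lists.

Construct AC machine:
Trie (insert patterns):
  n0 'ε': a→1 b→5 c→10 e→15
  n1 'a': e→2  ←P3
  n2 'ae': e→3
  n3 'aee': e→4
  n4 'aeee': ·  ←P0
  n5 'b': a→6
  n6 'ba': b→7
  n7 'bab': c→8
  n8 'babc': a→9
  n9 'babca': ·  ←P1
  n10 'c': e→11
  n11 'ce': c→12
  n12 'cec': a→13
  n13 'ceca': d→14
  n14 'cecad': ·  ←P2
  n15 'e': e→16
  n16 'ee': ·  ←P4

Failure links (BFS by depth):
  n1('a'): parent n0 fail=0; on 'a' 0 → fail=0;  out {3}∪∅={3}
  n5('b'): parent n0 fail=0; on 'b' 0 → fail=0;  out ∅∪∅=∅
  n10('c'): parent n0 fail=0; on 'c' 0 → fail=0;  out ∅∪∅=∅
  n15('e'): parent n0 fail=0; on 'e' 0 → fail=0;  out ∅∪∅=∅
  n2('ae'): parent n1 fail=0; on 'e' 0 → fail=15;  out ∅∪∅=∅
  n6('ba'): parent n5 fail=0; on 'a' 0 → fail=1;  out ∅∪{3}={3}
  n11('ce'): parent n10 fail=0; on 'e' 0 → fail=15;  out ∅∪∅=∅
  n16('ee'): parent n15 fail=0; on 'e' 0 → fail=15;  out {4}∪∅={4}
  n3('aee'): parent n2 fail=15; on 'e' 15 → fail=16;  out ∅∪{4}={4}
  n7('bab'): parent n6 fail=1; on 'b' 1→0 → fail=5;  out ∅∪∅=∅
  n12('cec'): parent n11 fail=15; on 'c' 15→0 → fail=10;  out ∅∪∅=∅
  n4('aeee'): parent n3 fail=16; on 'e' 16→15 → fail=16;  out {0}∪{4}={0,4}
  n8('babc'): parent n7 fail=5; on 'c' 5→0 → fail=10;  out ∅∪∅=∅
  n13('ceca'): parent n12 fail=10; on 'a' 10→0 → fail=1;  out ∅∪{3}={3}
  n9('babca'): parent n8 fail=10; on 'a' 10→0 → fail=1;  out {1}∪{3}={1,3}
  n14('cecad'): parent n13 fail=1; on 'd' 1→0 → fail=0;  out {2}∪∅={2}

Text stream:
i=0 'e': node 0→15
i=1 'e': node 15→16  ** P4@[0:1]
i=2 'e': node 16→16 ·f  ** P4@[1:2]
i=3 'b': node 16→5 ·f
i=4 'a': node 5→6  ** P3@[4:4]
i=5 'b': node 6→7
i=6 'c': node 7→8
i=7 'a': node 8→9  ** P1@[3:7],P3@[7:7]
i=8 'a': node 9→1 ·f  ** P3@[8:8]
i=9 'a': node 1→1 ·f  ** P3@[9:9]
i=10 'd': node 1→0 ·f
i=11 'c': node 0→10
i=12 'e': node 10→11
i=13 'c': node 11→12
i=14 'a': node 12→13  ** P3@[14:14]
i=15 'd': node 13→14  ** P2@[11:15]
i=16 'd': node 14→0 ·f
i=17 'c': node 0→10
i=18 'e': node 10→11
i=19 'c': node 11→12
i=20 'a': node 12→13  ** P3@[20:20]
i=21 'd': node 13→14  ** P2@[17:21]
i=22 'd': node 14→0 ·f
i=23 'd': node 0→0
i=24 'a': node 0→1  ** P3@[24:24]
i=25 'e': node 1→2
i=26 'b': node 2→5 ·f
i=27 'a': node 5→6  ** P3@[27:27]
i=28 'b': node 6→7
i=29 'c': node 7→8
i=30 'a': node 8→9  ** P1@[26:30],P3@[30:30]
i=31 'c': node 9→10 ·f
i=32 'a': node 10→1 ·f  ** P3@[32:32]
i=33 'e': node 1→2
i=34 'e': node 2→3  ** P4@[33:34]
i=35 'e': node 3→4  ** P0@[32:35],P4@[34:35]
i=36 'c': node 4→10 ·f
i=37 'e': node 10→11
i=38 'e': node 11→16 ·f  ** P4@[37:38]
i=39 'c': node 16→10 ·f
i=40 'e': node 10→11

Result: [[1,4],[2,4],[4,3],[7,1],[7,3],[8,3],[9,3],[14,3],[15,2],[20,3],[21,2],[24,3],[27,3],[30,1],[30,3],[32,3],[34,4],[35,0],[35,4],[38,4]]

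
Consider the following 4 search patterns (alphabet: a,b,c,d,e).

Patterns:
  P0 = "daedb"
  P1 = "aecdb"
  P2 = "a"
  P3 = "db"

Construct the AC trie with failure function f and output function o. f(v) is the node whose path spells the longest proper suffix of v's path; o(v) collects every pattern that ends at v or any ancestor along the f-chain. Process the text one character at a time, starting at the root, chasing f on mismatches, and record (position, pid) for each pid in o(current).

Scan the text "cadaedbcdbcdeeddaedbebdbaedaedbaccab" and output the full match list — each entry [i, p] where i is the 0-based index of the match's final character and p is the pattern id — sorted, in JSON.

Build automaton:
Trie (insert patterns):
  n0 'ε': a→6 d→1
  n1 'd': a→2 b→11
  n2 'da': e→3
  n3 'dae': d→4
  n4 'daed': b→5
  n5 'daedb': ·  ←P0
  n6 'a': e→7  ←P2
  n7 'ae': c→8
  n8 'aec': d→9
  n9 'aecd': b→10
  n10 'aecdb': ·  ←P1
  n11 'db': ·  ←P3

Failure links (BFS by depth):
  n1('d'): parent n0 fail=0; on 'd' 0 → fail=0;  out ∅∪∅=∅
  n6('a'): parent n0 fail=0; on 'a' 0 → fail=0;  out {2}∪∅={2}
  n2('da'): parent n1 fail=0; on 'a' 0 → fail=6;  out ∅∪{2}={2}
  n7('ae'): parent n6 fail=0; on 'e' 0 → fail=0;  out ∅∪∅=∅
  n11('db'): parent n1 fail=0; on 'b' 0 → fail=0;  out {3}∪∅={3}
  n3('dae'): parent n2 fail=6; on 'e' 6 → fail=7;  out ∅∪∅=∅
  n8('aec'): parent n7 fail=0; on 'c' 0 → fail=0;  out ∅∪∅=∅
  n4('daed'): parent n3 fail=7; on 'd' 7→0 → fail=1;  out ∅∪∅=∅
  n9('aecd'): parent n8 fail=0; on 'd' 0 → fail=1;  out ∅∪∅=∅
  n5('daedb'): parent n4 fail=1; on 'b' 1 → fail=11;  out {0}∪{3}={0,3}
  n10('aecdb'): parent n9 fail=1; on 'b' 1 → fail=11;  out {1}∪{3}={1,3}

Run:
[0] read 'c'  n0⇒n0
[1] read 'a'  n0⇒n6  ** P2@[1:1]
[2] read 'd'  n6⇒n1 (fail-walked)
[3] read 'a'  n1⇒n2  ** P2@[3:3]
[4] read 'e'  n2⇒n3
[5] read 'd'  n3⇒n4
[6] read 'b'  n4⇒n5  ** P0@[2:6],P3@[5:6]
[7] read 'c'  n5⇒n0 (fail-walked)
[8] read 'd'  n0⇒n1
[9] read 'b'  n1⇒n11  ** P3@[8:9]
[10] read 'c'  n11⇒n0 (fail-walked)
[11] read 'd'  n0⇒n1
[12] read 'e'  n1⇒n0 (fail-walked)
[13] read 'e'  n0⇒n0
[14] read 'd'  n0⇒n1
[15] read 'd'  n1⇒n1 (fail-walked)
[16] read 'a'  n1⇒n2  ** P2@[16:16]
[17] read 'e'  n2⇒n3
[18] read 'd'  n3⇒n4
[19] read 'b'  n4⇒n5  ** P0@[15:19],P3@[18:19]
[20] read 'e'  n5⇒n0 (fail-walked)
[21] read 'b'  n0⇒n0
[22] read 'd'  n0⇒n1
[23] read 'b'  n1⇒n11  ** P3@[22:23]
[24] read 'a'  n11⇒n6 (fail-walked)  ** P2@[24:24]
[25] read 'e'  n6⇒n7
[26] read 'd'  n7⇒n1 (fail-walked)
[27] read 'a'  n1⇒n2  ** P2@[27:27]
[28] read 'e'  n2⇒n3
[29] read 'd'  n3⇒n4
[30] read 'b'  n4⇒n5  ** P0@[26:30],P3@[29:30]
[31] read 'a'  n5⇒n6 (fail-walked)  ** P2@[31:31]
[32] read 'c'  n6⇒n0 (fail-walked)
[33] read 'c'  n0⇒n0
[34] read 'a'  n0⇒n6  ** P2@[34:34]
[35] read 'b'  n6⇒n0 (fail-walked)

Result: [[1,2],[3,2],[6,0],[6,3],[9,3],[16,2],[19,0],[19,3],[23,3],[24,2],[27,2],[30,0],[30,3],[31,2],[34,2]]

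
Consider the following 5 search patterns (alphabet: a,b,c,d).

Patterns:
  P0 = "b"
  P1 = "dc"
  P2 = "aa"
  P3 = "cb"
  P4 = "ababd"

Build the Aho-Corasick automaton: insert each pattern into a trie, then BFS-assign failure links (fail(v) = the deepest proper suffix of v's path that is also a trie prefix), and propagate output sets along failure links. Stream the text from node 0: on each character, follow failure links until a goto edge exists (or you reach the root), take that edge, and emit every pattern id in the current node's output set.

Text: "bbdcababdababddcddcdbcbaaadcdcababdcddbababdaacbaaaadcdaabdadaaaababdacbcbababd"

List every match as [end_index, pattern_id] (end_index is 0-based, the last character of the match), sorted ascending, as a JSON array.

Build automaton:
Trie (insert patterns):
  n0 'ε': a→4 b→1 c→6 d→2
  n1 'b': ·  [P0 ends]
  n2 'd': c→3
  n3 'dc': ·  [P1 ends]
  n4 'a': a→5 b→8
  n5 'aa': ·  [P2 ends]
  n6 'c': b→7
  n7 'cb': ·  [P3 ends]
  n8 'ab': a→9
  n9 'aba': b→10
  n10 'abab': d→11
  n11 'ababd': ·  [P4 ends]

Failure links (BFS by depth):
  fail(1) 'b': from fail(0)=0 chase 'b': 0 ⇒ 0;  out={0}∪out(0)={0}
  fail(2) 'd': from fail(0)=0 chase 'd': 0 ⇒ 0;  out=∅∪out(0)=∅
  fail(4) 'a': from fail(0)=0 chase 'a': 0 ⇒ 0;  out=∅∪out(0)=∅
  fail(6) 'c': from fail(0)=0 chase 'c': 0 ⇒ 0;  out=∅∪out(0)=∅
  fail(3) 'dc': from fail(2)=0 chase 'c': 0 ⇒ 6;  out={1}∪out(6)={1}
  fail(5) 'aa': from fail(4)=0 chase 'a': 0 ⇒ 4;  out={2}∪out(4)={2}
  fail(7) 'cb': from fail(6)=0 chase 'b': 0 ⇒ 1;  out={3}∪out(1)={0,3}
  fail(8) 'ab': from fail(4)=0 chase 'b': 0 ⇒ 1;  out=∅∪out(1)={0}
  fail(9) 'aba': from fail(8)=1 chase 'a': 1→0 ⇒ 4;  out=∅∪out(4)=∅
  fail(10) 'abab': from fail(9)=4 chase 'b': 4 ⇒ 8;  out=∅∪out(8)={0}
  fail(11) 'ababd': from fail(10)=8 chase 'd': 8→1→0 ⇒ 2;  out={4}∪out(2)={4}

Text stream:
i=0 'b': node 0→1  → match P0@[0:0]
i=1 'b': node 1→1 (fail-walked)  → match P0@[1:1]
i=2 'd': node 1→2 (fail-walked)
i=3 'c': node 2→3  → match P1@[2:3]
i=4 'a': node 3→4 (fail-walked)
i=5 'b': node 4→8  → match P0@[5:5]
i=6 'a': node 8→9
i=7 'b': node 9→10  → match P0@[7:7]
i=8 'd': node 10→11  → match P4@[4:8]
i=9 'a': node 11→4 (fail-walked)
i=10 'b': node 4→8  → match P0@[10:10]
i=11 'a': node 8→9
i=12 'b': node 9→10  → match P0@[12:12]
i=13 'd': node 10→11  → match P4@[9:13]
i=14 'd': node 11→2 (fail-walked)
i=15 'c': node 2→3  → match P1@[14:15]
i=16 'd': node 3→2 (fail-walked)
i=17 'd': node 2→2 (fail-walked)
i=18 'c': node 2→3  → match P1@[17:18]
i=19 'd': node 3→2 (fail-walked)
i=20 'b': node 2→1 (fail-walked)  → match P0@[20:20]
i=21 'c': node 1→6 (fail-walked)
i=22 'b': node 6→7  → match P0@[22:22],P3@[21:22]
i=23 'a': node 7→4 (fail-walked)
i=24 'a': node 4→5  → match P2@[23:24]
i=25 'a': node 5→5 (fail-walked)  → match P2@[24:25]
i=26 'd': node 5→2 (fail-walked)
i=27 'c': node 2→3  → match P1@[26:27]
i=28 'd': node 3→2 (fail-walked)
i=29 'c': node 2→3  → match P1@[28:29]
i=30 'a': node 3→4 (fail-walked)
i=31 'b': node 4→8  → match P0@[31:31]
i=32 'a': node 8→9
i=33 'b': node 9→10  → match P0@[33:33]
i=34 'd': node 10→11  → match P4@[30:34]
i=35 'c': node 11→3 (fail-walked)  → match P1@[34:35]
i=36 'd': node 3→2 (fail-walked)
i=37 'd': node 2→2 (fail-walked)
i=38 'b': node 2→1 (fail-walked)  → match P0@[38:38]
i=39 'a': node 1→4 (fail-walked)
i=40 'b': node 4→8  → match P0@[40:40]
i=41 'a': node 8→9
i=42 'b': node 9→10  → match P0@[42:42]
i=43 'd': node 10→11  → match P4@[39:43]
i=44 'a': node 11→4 (fail-walked)
i=45 'a': node 4→5  → match P2@[44:45]
i=46 'c': node 5→6 (fail-walked)
i=47 'b': node 6→7  → match P0@[47:47],P3@[46:47]
i=48 'a': node 7→4 (fail-walked)
i=49 'a': node 4→5  → match P2@[48:49]
i=50 'a': node 5→5 (fail-walked)  → match P2@[49:50]
i=51 'a': node 5→5 (fail-walked)  → match P2@[50:51]
i=52 'd': node 5→2 (fail-walked)
i=53 'c': node 2→3  → match P1@[52:53]
i=54 'd': node 3→2 (fail-walked)
i=55 'a': node 2→4 (fail-walked)
i=56 'a': node 4→5  → match P2@[55:56]
i=57 'b': node 5→8 (fail-walked)  → match P0@[57:57]
i=58 'd': node 8→2 (fail-walked)
i=59 'a': node 2→4 (fail-walked)
i=60 'd': node 4→2 (fail-walked)
i=61 'a': node 2→4 (fail-walked)
i=62 'a': node 4→5  → match P2@[61:62]
i=63 'a': node 5→5 (fail-walked)  → match P2@[62:63]
i=64 'a': node 5→5 (fail-walked)  → match P2@[63:64]
i=65 'b': node 5→8 (fail-walked)  → match P0@[65:65]
i=66 'a': node 8→9
i=67 'b': node 9→10  → match P0@[67:67]
i=68 'd': node 10→11  → match P4@[64:68]
i=69 'a': node 11→4 (fail-walked)
i=70 'c': node 4→6 (fail-walked)
i=71 'b': node 6→7  → match P0@[71:71],P3@[70:71]
i=72 'c': node 7→6 (fail-walked)
i=73 'b': node 6→7  → match P0@[73:73],P3@[72:73]
i=74 'a': node 7→4 (fail-walked)
i=75 'b': node 4→8  → match P0@[75:75]
i=76 'a': node 8→9
i=77 'b': node 9→10  → match P0@[77:77]
i=78 'd': node 10→11  → match P4@[74:78]

Result: [[0,0],[1,0],[3,1],[5,0],[7,0],[8,4],[10,0],[12,0],[13,4],[15,1],[18,1],[20,0],[22,0],[22,3],[24,2],[25,2],[27,1],[29,1],[31,0],[33,0],[34,4],[35,1],[38,0],[40,0],[42,0],[43,4],[45,2],[47,0],[47,3],[49,2],[50,2],[51,2],[53,1],[56,2],[57,0],[62,2],[63,2],[64,2],[65,0],[67,0],[68,4],[71,0],[71,3],[73,0],[73,3],[75,0],[77,0],[78,4]]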